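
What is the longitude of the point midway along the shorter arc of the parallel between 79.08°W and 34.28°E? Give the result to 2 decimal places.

22.40°W

Signed shortest Δλ from -79.08° to +34.28° is +113.36°.
Midpoint longitude = -79.08° + (+113.36°)/2 = -79.08° + 56.68° = -22.40°.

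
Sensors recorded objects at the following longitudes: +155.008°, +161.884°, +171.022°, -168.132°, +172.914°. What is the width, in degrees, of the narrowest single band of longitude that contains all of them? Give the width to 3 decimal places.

36.860°

Sort the longitudes: -168.132°, +155.008°, +161.884°, +171.022°, +172.914°.
Eastward gaps between consecutive values (wrapping around): 323.140°, 6.876°, 9.138°, 1.892°, 18.954°.
Largest gap = 323.140° ⇒ minimal covering band is its complement: 360° − 323.140° = 36.860°.
Band runs from +155.008° eastward to -168.132°, crossing the antimeridian.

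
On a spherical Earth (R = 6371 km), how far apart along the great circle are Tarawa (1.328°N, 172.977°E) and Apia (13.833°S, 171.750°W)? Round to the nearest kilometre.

Δλ = -171.750 − 172.977 = -344.727°; wrapped into (−180°, 180°]: 15.273°.
Δφ = -13.833 − 1.328 = -15.161°.
a = sin²(Δφ/2) + cos φ₁ · cos φ₂ · sin²(Δλ/2) = 0.034545.
c = 2·atan2(√a, √(1−a)) = 0.37390 rad → d = 6371·c ≈ 2382.12 km.

2382 km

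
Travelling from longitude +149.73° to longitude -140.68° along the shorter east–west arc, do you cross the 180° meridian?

Naïve |-140.68 − 149.73| = 290.41° > 180°, so the shorter arc goes the other way round — across 180°.
Signed shortest Δλ = ((-140.68 − 149.73 + 180) mod 360) − 180 = 69.59°.
Going east by 69.59° from +149.73° passes through 180° before reaching -140.68°.

Yes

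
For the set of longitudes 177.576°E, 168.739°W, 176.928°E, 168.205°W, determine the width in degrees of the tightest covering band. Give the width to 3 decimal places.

Sort the longitudes: -168.739°, -168.205°, +176.928°, +177.576°.
Eastward gaps between consecutive values (wrapping around): 0.534°, 345.133°, 0.648°, 13.685°.
Largest gap = 345.133° ⇒ minimal covering band is its complement: 360° − 345.133° = 14.867°.
Band runs from +176.928° eastward to -168.205°, crossing the antimeridian.

14.867°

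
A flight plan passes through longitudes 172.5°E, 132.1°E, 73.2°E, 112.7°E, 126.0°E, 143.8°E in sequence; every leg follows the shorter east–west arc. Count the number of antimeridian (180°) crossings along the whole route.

0

Leg 1: +172.5° → +132.1°, shortest Δλ = -40.4° (west) — does not cross 180°.
Leg 2: +132.1° → +73.2°, shortest Δλ = -58.9° (west) — does not cross 180°.
Leg 3: +73.2° → +112.7°, shortest Δλ = 39.5° (east) — does not cross 180°.
Leg 4: +112.7° → +126.0°, shortest Δλ = 13.3° (east) — does not cross 180°.
Leg 5: +126.0° → +143.8°, shortest Δλ = 17.8° (east) — does not cross 180°.
Total crossings: 0.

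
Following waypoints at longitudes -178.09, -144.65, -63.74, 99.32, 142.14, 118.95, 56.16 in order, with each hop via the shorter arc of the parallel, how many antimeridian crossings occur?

0

Leg 1: -178.09° → -144.65°, shortest Δλ = 33.44° (east) — does not cross 180°.
Leg 2: -144.65° → -63.74°, shortest Δλ = 80.91° (east) — does not cross 180°.
Leg 3: -63.74° → +99.32°, shortest Δλ = 163.06° (east) — does not cross 180°.
Leg 4: +99.32° → +142.14°, shortest Δλ = 42.82° (east) — does not cross 180°.
Leg 5: +142.14° → +118.95°, shortest Δλ = -23.19° (west) — does not cross 180°.
Leg 6: +118.95° → +56.16°, shortest Δλ = -62.79° (west) — does not cross 180°.
Total crossings: 0.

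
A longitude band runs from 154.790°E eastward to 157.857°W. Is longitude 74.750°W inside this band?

No

Band width going east from +154.790° to -157.857°: ((-157.857 − 154.790) mod 360) = 47.353°.
Offset of -74.750° east of the west edge: ((-74.750 − 154.790) mod 360) = 130.460°.
130.460° > 47.353° ⇒ outside.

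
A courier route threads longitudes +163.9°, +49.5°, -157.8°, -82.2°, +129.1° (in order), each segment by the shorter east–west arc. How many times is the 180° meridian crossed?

2

Leg 1: +163.9° → +49.5°, shortest Δλ = -114.4° (west) — does not cross 180°.
Leg 2: +49.5° → -157.8°, shortest Δλ = 152.7° (east) — crosses 180°.
Leg 3: -157.8° → -82.2°, shortest Δλ = 75.6° (east) — does not cross 180°.
Leg 4: -82.2° → +129.1°, shortest Δλ = -148.7° (west) — crosses 180°.
Total crossings: 2.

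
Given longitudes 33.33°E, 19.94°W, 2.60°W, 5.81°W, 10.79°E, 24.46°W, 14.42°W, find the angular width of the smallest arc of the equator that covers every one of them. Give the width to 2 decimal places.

57.79°

Sort the longitudes: -24.46°, -19.94°, -14.42°, -5.81°, -2.60°, +10.79°, +33.33°.
Eastward gaps between consecutive values (wrapping around): 4.52°, 5.52°, 8.61°, 3.21°, 13.39°, 22.54°, 302.21°.
Largest gap = 302.21° ⇒ minimal covering band is its complement: 360° − 302.21° = 57.79°.
Band runs from -24.46° eastward to +33.33°.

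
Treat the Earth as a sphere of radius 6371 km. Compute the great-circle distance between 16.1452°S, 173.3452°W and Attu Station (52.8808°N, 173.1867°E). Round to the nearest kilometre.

Δλ = 173.1867 − -173.3452 = 346.5319°; wrapped into (−180°, 180°]: -13.4681°.
Δφ = 52.8808 − -16.1452 = 69.0260°.
a = sin²(Δφ/2) + cos φ₁ · cos φ₂ · sin²(Δλ/2) = 0.328998.
c = 2·atan2(√a, √(1−a)) = 1.22175 rad → d = 6371·c ≈ 7783.76 km.

7784 km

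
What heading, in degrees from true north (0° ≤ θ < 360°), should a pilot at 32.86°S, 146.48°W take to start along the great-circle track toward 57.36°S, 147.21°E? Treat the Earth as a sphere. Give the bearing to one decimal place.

Δλ = 147.21 − -146.48 = 293.69°; wrapped into (−180°, 180°]: -66.31°.
θ = atan2( sin Δλ · cos φ₂ , cos φ₁ · sin φ₂ − sin φ₁ · cos φ₂ · cos Δλ )
  = atan2(-0.49391, -0.58976) = -140.055° → normalised to [0°, 360°): 219.945°.

219.9°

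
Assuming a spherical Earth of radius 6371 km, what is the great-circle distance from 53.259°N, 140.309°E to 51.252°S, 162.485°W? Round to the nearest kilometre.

12784 km

Δλ = -162.485 − 140.309 = -302.794°; wrapped into (−180°, 180°]: 57.206°.
Δφ = -51.252 − 53.259 = -104.511°.
a = sin²(Δφ/2) + cos φ₁ · cos φ₂ · sin²(Δλ/2) = 0.711094.
c = 2·atan2(√a, √(1−a)) = 2.00665 rad → d = 6371·c ≈ 12784.39 km.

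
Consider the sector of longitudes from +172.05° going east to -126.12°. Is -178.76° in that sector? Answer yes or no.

Band width going east from +172.05° to -126.12°: ((-126.12 − 172.05) mod 360) = 61.83°.
Offset of -178.76° east of the west edge: ((-178.76 − 172.05) mod 360) = 9.19°.
9.19° ≤ 61.83° ⇒ inside.

Yes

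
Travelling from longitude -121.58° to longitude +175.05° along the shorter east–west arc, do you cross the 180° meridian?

Naïve |175.05 − -121.58| = 296.63° > 180°, so the shorter arc goes the other way round — across 180°.
Signed shortest Δλ = ((175.05 − -121.58 + 180) mod 360) − 180 = -63.37°.
Going west by 63.37° from -121.58° passes through 180° before reaching +175.05°.

Yes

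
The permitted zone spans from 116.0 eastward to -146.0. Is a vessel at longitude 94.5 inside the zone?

Band width going east from +116.0° to -146.0°: ((-146.0 − 116.0) mod 360) = 98.0°.
Offset of +94.5° east of the west edge: ((94.5 − 116.0) mod 360) = 338.5°.
338.5° > 98.0° ⇒ outside.

No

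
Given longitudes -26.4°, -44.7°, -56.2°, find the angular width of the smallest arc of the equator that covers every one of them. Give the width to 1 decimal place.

Sort the longitudes: -56.2°, -44.7°, -26.4°.
Eastward gaps between consecutive values (wrapping around): 11.5°, 18.3°, 330.2°.
Largest gap = 330.2° ⇒ minimal covering band is its complement: 360° − 330.2° = 29.8°.
Band runs from -56.2° eastward to -26.4°.

29.8°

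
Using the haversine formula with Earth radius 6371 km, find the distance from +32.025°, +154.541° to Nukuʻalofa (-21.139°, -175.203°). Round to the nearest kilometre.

6732 km

Δλ = -175.203 − 154.541 = -329.744°; wrapped into (−180°, 180°]: 30.256°.
Δφ = -21.139 − 32.025 = -53.164°.
a = sin²(Δφ/2) + cos φ₁ · cos φ₂ · sin²(Δλ/2) = 0.254095.
c = 2·atan2(√a, √(1−a)) = 1.05663 rad → d = 6371·c ≈ 6731.78 km.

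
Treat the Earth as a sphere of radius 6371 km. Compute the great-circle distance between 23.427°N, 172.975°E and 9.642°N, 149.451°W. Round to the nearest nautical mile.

Δλ = -149.451 − 172.975 = -322.426°; wrapped into (−180°, 180°]: 37.574°.
Δφ = 9.642 − 23.427 = -13.785°.
a = sin²(Δφ/2) + cos φ₁ · cos φ₂ · sin²(Δλ/2) = 0.108224.
c = 2·atan2(√a, √(1−a)) = 0.67044 rad → d = 6371·c ≈ 4271.34 km ≈ 2306.34 nmi.

2306 nmi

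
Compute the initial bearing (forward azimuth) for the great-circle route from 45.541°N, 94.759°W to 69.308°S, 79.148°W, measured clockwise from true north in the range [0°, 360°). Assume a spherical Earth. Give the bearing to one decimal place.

174.0°

Δλ = -79.148 − -94.759 = 15.611°.
θ = atan2( sin Δλ · cos φ₂ , cos φ₁ · sin φ₂ − sin φ₁ · cos φ₂ · cos Δλ )
  = atan2(0.09509, -0.89811) = 173.956° → normalised to [0°, 360°): 173.956°.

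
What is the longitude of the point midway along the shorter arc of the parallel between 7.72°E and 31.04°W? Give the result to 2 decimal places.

Signed shortest Δλ from +7.72° to -31.04° is -38.76°.
Midpoint longitude = +7.72° + (-38.76°)/2 = +7.72° − 19.38° = -11.66°.

11.66°W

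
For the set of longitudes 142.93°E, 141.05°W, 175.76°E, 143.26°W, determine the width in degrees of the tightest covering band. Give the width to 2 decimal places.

Sort the longitudes: -143.26°, -141.05°, +142.93°, +175.76°.
Eastward gaps between consecutive values (wrapping around): 2.21°, 283.98°, 32.83°, 40.98°.
Largest gap = 283.98° ⇒ minimal covering band is its complement: 360° − 283.98° = 76.02°.
Band runs from +142.93° eastward to -141.05°, crossing the antimeridian.

76.02°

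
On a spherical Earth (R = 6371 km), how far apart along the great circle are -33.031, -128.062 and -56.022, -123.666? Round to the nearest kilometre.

2579 km

Δλ = -123.666 − -128.062 = 4.396°.
Δφ = -56.022 − -33.031 = -22.991°.
a = sin²(Δφ/2) + cos φ₁ · cos φ₂ · sin²(Δλ/2) = 0.040406.
c = 2·atan2(√a, √(1−a)) = 0.40478 rad → d = 6371·c ≈ 2578.87 km.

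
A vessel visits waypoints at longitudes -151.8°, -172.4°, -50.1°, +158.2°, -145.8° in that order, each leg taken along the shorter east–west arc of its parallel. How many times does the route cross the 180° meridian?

2

Leg 1: -151.8° → -172.4°, shortest Δλ = -20.6° (west) — does not cross 180°.
Leg 2: -172.4° → -50.1°, shortest Δλ = 122.3° (east) — does not cross 180°.
Leg 3: -50.1° → +158.2°, shortest Δλ = -151.7° (west) — crosses 180°.
Leg 4: +158.2° → -145.8°, shortest Δλ = 56.0° (east) — crosses 180°.
Total crossings: 2.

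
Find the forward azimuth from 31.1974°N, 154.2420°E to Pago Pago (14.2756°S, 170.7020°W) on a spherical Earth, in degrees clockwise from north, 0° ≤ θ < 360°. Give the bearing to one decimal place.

138.2°

Δλ = -170.7020 − 154.2420 = -324.9440°; wrapped into (−180°, 180°]: 35.0560°.
θ = atan2( sin Δλ · cos φ₂ , cos φ₁ · sin φ₂ − sin φ₁ · cos φ₂ · cos Δλ )
  = atan2(0.55664, -0.62185) = 138.167° → normalised to [0°, 360°): 138.167°.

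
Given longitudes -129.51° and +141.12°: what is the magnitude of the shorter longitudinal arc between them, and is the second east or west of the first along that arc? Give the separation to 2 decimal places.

89.37° west

Raw difference: 141.12 − -129.51 = 270.63°.
Normalise into (−180°, 180°]: 270.63° − 360° = -89.37°.
Negative ⇒ the second point lies to the west; separation 89.37°.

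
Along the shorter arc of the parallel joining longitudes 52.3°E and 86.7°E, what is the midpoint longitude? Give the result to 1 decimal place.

69.5°E

Signed shortest Δλ from +52.3° to +86.7° is +34.4°.
Midpoint longitude = +52.3° + (+34.4°)/2 = +52.3° + 17.2° = +69.5°.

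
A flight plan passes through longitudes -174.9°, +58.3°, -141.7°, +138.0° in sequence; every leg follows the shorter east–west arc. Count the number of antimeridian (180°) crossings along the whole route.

Leg 1: -174.9° → +58.3°, shortest Δλ = -126.8° (west) — crosses 180°.
Leg 2: +58.3° → -141.7°, shortest Δλ = 160.0° (east) — crosses 180°.
Leg 3: -141.7° → +138.0°, shortest Δλ = -80.3° (west) — crosses 180°.
Total crossings: 3.

3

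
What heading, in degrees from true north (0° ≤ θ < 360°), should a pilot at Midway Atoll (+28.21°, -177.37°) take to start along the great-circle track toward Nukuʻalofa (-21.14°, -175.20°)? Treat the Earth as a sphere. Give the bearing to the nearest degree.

Δλ = -175.20 − -177.37 = 2.17°.
θ = atan2( sin Δλ · cos φ₂ , cos φ₁ · sin φ₂ − sin φ₁ · cos φ₂ · cos Δλ )
  = atan2(0.03532, -0.75839) = 177.334° → normalised to [0°, 360°): 177.334°.

177°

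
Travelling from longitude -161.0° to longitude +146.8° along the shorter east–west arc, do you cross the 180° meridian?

Yes

Naïve |146.8 − -161.0| = 307.8° > 180°, so the shorter arc goes the other way round — across 180°.
Signed shortest Δλ = ((146.8 − -161.0 + 180) mod 360) − 180 = -52.2°.
Going west by 52.2° from -161.0° passes through 180° before reaching +146.8°.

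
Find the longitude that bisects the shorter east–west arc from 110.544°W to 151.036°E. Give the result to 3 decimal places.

Signed shortest Δλ from -110.544° to +151.036° is -98.420°.
Midpoint longitude = -110.544° + (-98.420°)/2 = -110.544° − 49.210° = -159.754°.
(The naïve average (-110.544 + +151.036)/2 = 20.246° is on the wrong side of the globe.)

159.754°W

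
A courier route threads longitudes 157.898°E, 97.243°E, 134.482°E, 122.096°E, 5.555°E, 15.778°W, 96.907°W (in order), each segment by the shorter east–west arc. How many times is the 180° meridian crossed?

Leg 1: +157.898° → +97.243°, shortest Δλ = -60.655° (west) — does not cross 180°.
Leg 2: +97.243° → +134.482°, shortest Δλ = 37.239° (east) — does not cross 180°.
Leg 3: +134.482° → +122.096°, shortest Δλ = -12.386° (west) — does not cross 180°.
Leg 4: +122.096° → +5.555°, shortest Δλ = -116.541° (west) — does not cross 180°.
Leg 5: +5.555° → -15.778°, shortest Δλ = -21.333° (west) — does not cross 180°.
Leg 6: -15.778° → -96.907°, shortest Δλ = -81.129° (west) — does not cross 180°.
Total crossings: 0.

0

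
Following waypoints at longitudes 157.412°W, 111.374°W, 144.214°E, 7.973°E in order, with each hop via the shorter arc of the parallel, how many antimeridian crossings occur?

1

Leg 1: -157.412° → -111.374°, shortest Δλ = 46.038° (east) — does not cross 180°.
Leg 2: -111.374° → +144.214°, shortest Δλ = -104.412° (west) — crosses 180°.
Leg 3: +144.214° → +7.973°, shortest Δλ = -136.241° (west) — does not cross 180°.
Total crossings: 1.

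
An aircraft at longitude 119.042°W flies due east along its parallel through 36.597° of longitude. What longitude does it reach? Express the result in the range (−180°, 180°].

Start at -119.042°; shift +36.597° → -82.445°.
-82.445° already lies in (−180°, 180°].

82.445°W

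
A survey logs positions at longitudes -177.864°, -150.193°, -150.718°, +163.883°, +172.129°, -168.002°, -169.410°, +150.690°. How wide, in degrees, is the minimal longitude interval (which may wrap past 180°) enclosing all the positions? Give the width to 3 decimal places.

59.117°

Sort the longitudes: -177.864°, -169.410°, -168.002°, -150.718°, -150.193°, +150.690°, +163.883°, +172.129°.
Eastward gaps between consecutive values (wrapping around): 8.454°, 1.408°, 17.284°, 0.525°, 300.883°, 13.193°, 8.246°, 10.007°.
Largest gap = 300.883° ⇒ minimal covering band is its complement: 360° − 300.883° = 59.117°.
Band runs from +150.690° eastward to -150.193°, crossing the antimeridian.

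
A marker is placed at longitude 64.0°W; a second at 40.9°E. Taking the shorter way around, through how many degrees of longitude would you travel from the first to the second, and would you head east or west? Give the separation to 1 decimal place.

104.9° east

Raw difference: 40.9 − -64.0 = 104.9°.
Normalise into (−180°, 180°]: 104.9° stays 104.9°.
Positive ⇒ the second point lies to the east; separation 104.9°.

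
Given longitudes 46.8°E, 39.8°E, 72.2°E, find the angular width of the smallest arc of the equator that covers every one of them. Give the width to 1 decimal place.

32.4°

Sort the longitudes: +39.8°, +46.8°, +72.2°.
Eastward gaps between consecutive values (wrapping around): 7.0°, 25.4°, 327.6°.
Largest gap = 327.6° ⇒ minimal covering band is its complement: 360° − 327.6° = 32.4°.
Band runs from +39.8° eastward to +72.2°.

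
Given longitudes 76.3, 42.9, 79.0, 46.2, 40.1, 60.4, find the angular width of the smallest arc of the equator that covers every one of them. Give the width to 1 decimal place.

38.9°

Sort the longitudes: +40.1°, +42.9°, +46.2°, +60.4°, +76.3°, +79.0°.
Eastward gaps between consecutive values (wrapping around): 2.8°, 3.3°, 14.2°, 15.9°, 2.7°, 321.1°.
Largest gap = 321.1° ⇒ minimal covering band is its complement: 360° − 321.1° = 38.9°.
Band runs from +40.1° eastward to +79.0°.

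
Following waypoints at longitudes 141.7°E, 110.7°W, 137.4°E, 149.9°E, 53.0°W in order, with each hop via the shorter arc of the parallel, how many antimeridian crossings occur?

3

Leg 1: +141.7° → -110.7°, shortest Δλ = 107.6° (east) — crosses 180°.
Leg 2: -110.7° → +137.4°, shortest Δλ = -111.9° (west) — crosses 180°.
Leg 3: +137.4° → +149.9°, shortest Δλ = 12.5° (east) — does not cross 180°.
Leg 4: +149.9° → -53.0°, shortest Δλ = 157.1° (east) — crosses 180°.
Total crossings: 3.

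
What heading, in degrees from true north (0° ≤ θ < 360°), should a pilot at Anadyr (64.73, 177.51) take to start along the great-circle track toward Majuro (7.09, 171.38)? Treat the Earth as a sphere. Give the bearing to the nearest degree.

187°

Δλ = 171.38 − 177.51 = -6.13°.
θ = atan2( sin Δλ · cos φ₂ , cos φ₁ · sin φ₂ − sin φ₁ · cos φ₂ · cos Δλ )
  = atan2(-0.10597, -0.83957) = -172.806° → normalised to [0°, 360°): 187.194°.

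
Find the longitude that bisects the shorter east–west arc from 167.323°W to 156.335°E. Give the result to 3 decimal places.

Signed shortest Δλ from -167.323° to +156.335° is -36.342°.
Midpoint longitude = -167.323° + (-36.342°)/2 = -167.323° − 18.171° = -185.494°.
Normalise into (−180°, 180°]: +174.506°.
(The naïve average (-167.323 + +156.335)/2 = -5.494° is on the wrong side of the globe.)

174.506°E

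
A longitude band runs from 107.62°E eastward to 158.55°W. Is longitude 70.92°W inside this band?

Band width going east from +107.62° to -158.55°: ((-158.55 − 107.62) mod 360) = 93.83°.
Offset of -70.92° east of the west edge: ((-70.92 − 107.62) mod 360) = 181.46°.
181.46° > 93.83° ⇒ outside.

No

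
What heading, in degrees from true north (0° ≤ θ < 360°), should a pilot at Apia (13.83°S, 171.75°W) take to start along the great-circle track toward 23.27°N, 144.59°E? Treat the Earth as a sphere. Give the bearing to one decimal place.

Δλ = 144.59 − -171.75 = 316.34°; wrapped into (−180°, 180°]: -43.66°.
θ = atan2( sin Δλ · cos φ₂ , cos φ₁ · sin φ₂ − sin φ₁ · cos φ₂ · cos Δλ )
  = atan2(-0.63422, 0.54248) = -49.458° → normalised to [0°, 360°): 310.542°.

310.5°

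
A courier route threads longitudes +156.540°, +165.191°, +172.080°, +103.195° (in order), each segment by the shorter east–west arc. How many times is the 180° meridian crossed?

Leg 1: +156.540° → +165.191°, shortest Δλ = 8.651° (east) — does not cross 180°.
Leg 2: +165.191° → +172.080°, shortest Δλ = 6.889° (east) — does not cross 180°.
Leg 3: +172.080° → +103.195°, shortest Δλ = -68.885° (west) — does not cross 180°.
Total crossings: 0.

0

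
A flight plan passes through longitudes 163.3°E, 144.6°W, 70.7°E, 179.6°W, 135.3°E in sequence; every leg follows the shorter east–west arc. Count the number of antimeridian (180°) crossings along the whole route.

4

Leg 1: +163.3° → -144.6°, shortest Δλ = 52.1° (east) — crosses 180°.
Leg 2: -144.6° → +70.7°, shortest Δλ = -144.7° (west) — crosses 180°.
Leg 3: +70.7° → -179.6°, shortest Δλ = 109.7° (east) — crosses 180°.
Leg 4: -179.6° → +135.3°, shortest Δλ = -45.1° (west) — crosses 180°.
Total crossings: 4.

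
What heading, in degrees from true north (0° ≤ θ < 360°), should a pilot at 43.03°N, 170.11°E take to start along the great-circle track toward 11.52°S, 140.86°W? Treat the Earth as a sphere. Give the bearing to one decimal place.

Δλ = -140.86 − 170.11 = -310.97°; wrapped into (−180°, 180°]: 49.03°.
θ = atan2( sin Δλ · cos φ₂ , cos φ₁ · sin φ₂ − sin φ₁ · cos φ₂ · cos Δλ )
  = atan2(0.73984, -0.58439) = 128.305° → normalised to [0°, 360°): 128.305°.

128.3°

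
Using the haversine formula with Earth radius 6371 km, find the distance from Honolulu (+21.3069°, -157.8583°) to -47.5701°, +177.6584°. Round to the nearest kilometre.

8041 km

Δλ = 177.6584 − -157.8583 = 335.5167°; wrapped into (−180°, 180°]: -24.4833°.
Δφ = -47.5701 − 21.3069 = -68.8770°.
a = sin²(Δφ/2) + cos φ₁ · cos φ₂ · sin²(Δλ/2) = 0.348074.
c = 2·atan2(√a, √(1−a)) = 1.26206 rad → d = 6371·c ≈ 8040.61 km.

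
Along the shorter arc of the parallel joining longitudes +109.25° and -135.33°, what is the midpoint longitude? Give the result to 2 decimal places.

Signed shortest Δλ from +109.25° to -135.33° is +115.42°.
Midpoint longitude = +109.25° + (+115.42°)/2 = +109.25° + 57.71° = +166.96°.
(The naïve average (+109.25 + -135.33)/2 = -13.04° is on the wrong side of the globe.)

+166.96°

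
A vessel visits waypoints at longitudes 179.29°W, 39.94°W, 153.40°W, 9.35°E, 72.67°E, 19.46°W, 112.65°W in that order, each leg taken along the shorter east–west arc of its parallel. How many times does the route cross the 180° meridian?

0

Leg 1: -179.29° → -39.94°, shortest Δλ = 139.35° (east) — does not cross 180°.
Leg 2: -39.94° → -153.40°, shortest Δλ = -113.46° (west) — does not cross 180°.
Leg 3: -153.40° → +9.35°, shortest Δλ = 162.75° (east) — does not cross 180°.
Leg 4: +9.35° → +72.67°, shortest Δλ = 63.32° (east) — does not cross 180°.
Leg 5: +72.67° → -19.46°, shortest Δλ = -92.13° (west) — does not cross 180°.
Leg 6: -19.46° → -112.65°, shortest Δλ = -93.19° (west) — does not cross 180°.
Total crossings: 0.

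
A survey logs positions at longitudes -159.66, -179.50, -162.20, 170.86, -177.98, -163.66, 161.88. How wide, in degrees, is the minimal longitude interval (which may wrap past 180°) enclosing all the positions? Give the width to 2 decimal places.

Sort the longitudes: -179.50°, -177.98°, -163.66°, -162.20°, -159.66°, +161.88°, +170.86°.
Eastward gaps between consecutive values (wrapping around): 1.52°, 14.32°, 1.46°, 2.54°, 321.54°, 8.98°, 9.64°.
Largest gap = 321.54° ⇒ minimal covering band is its complement: 360° − 321.54° = 38.46°.
Band runs from +161.88° eastward to -159.66°, crossing the antimeridian.

38.46°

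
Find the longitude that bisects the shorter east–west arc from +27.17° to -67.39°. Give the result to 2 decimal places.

-20.11°

Signed shortest Δλ from +27.17° to -67.39° is -94.56°.
Midpoint longitude = +27.17° + (-94.56°)/2 = +27.17° − 47.28° = -20.11°.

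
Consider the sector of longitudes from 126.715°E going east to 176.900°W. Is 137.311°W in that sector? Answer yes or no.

Band width going east from +126.715° to -176.900°: ((-176.900 − 126.715) mod 360) = 56.385°.
Offset of -137.311° east of the west edge: ((-137.311 − 126.715) mod 360) = 95.974°.
95.974° > 56.385° ⇒ outside.

No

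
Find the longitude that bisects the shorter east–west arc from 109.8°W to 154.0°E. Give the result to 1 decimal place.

157.9°W

Signed shortest Δλ from -109.8° to +154.0° is -96.2°.
Midpoint longitude = -109.8° + (-96.2°)/2 = -109.8° − 48.1° = -157.9°.
(The naïve average (-109.8 + +154.0)/2 = 22.1° is on the wrong side of the globe.)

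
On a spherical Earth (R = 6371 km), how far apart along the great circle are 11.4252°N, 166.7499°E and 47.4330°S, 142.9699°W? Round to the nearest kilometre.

8214 km

Δλ = -142.9699 − 166.7499 = -309.7198°; wrapped into (−180°, 180°]: 50.2802°.
Δφ = -47.4330 − 11.4252 = -58.8582°.
a = sin²(Δφ/2) + cos φ₁ · cos φ₂ · sin²(Δλ/2) = 0.361090.
c = 2·atan2(√a, √(1−a)) = 1.28927 rad → d = 6371·c ≈ 8213.95 km.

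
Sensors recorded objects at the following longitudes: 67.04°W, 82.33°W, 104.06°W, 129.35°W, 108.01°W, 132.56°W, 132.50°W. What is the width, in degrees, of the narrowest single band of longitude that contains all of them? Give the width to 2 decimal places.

Sort the longitudes: -132.56°, -132.50°, -129.35°, -108.01°, -104.06°, -82.33°, -67.04°.
Eastward gaps between consecutive values (wrapping around): 0.06°, 3.15°, 21.34°, 3.95°, 21.73°, 15.29°, 294.48°.
Largest gap = 294.48° ⇒ minimal covering band is its complement: 360° − 294.48° = 65.52°.
Band runs from -132.56° eastward to -67.04°.

65.52°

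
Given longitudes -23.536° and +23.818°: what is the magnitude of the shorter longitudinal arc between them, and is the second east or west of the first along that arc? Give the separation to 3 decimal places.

47.354° east

Raw difference: 23.818 − -23.536 = 47.354°.
Normalise into (−180°, 180°]: 47.354° stays 47.354°.
Positive ⇒ the second point lies to the east; separation 47.354°.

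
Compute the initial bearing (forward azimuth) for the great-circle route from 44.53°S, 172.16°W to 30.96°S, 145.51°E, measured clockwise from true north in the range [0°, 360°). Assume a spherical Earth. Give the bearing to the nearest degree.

278°

Δλ = 145.51 − -172.16 = 317.67°; wrapped into (−180°, 180°]: -42.33°.
θ = atan2( sin Δλ · cos φ₂ , cos φ₁ · sin φ₂ − sin φ₁ · cos φ₂ · cos Δλ )
  = atan2(-0.57746, 0.07784) = -82.323° → normalised to [0°, 360°): 277.677°.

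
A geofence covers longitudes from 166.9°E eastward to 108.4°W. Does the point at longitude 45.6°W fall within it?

Band width going east from +166.9° to -108.4°: ((-108.4 − 166.9) mod 360) = 84.7°.
Offset of -45.6° east of the west edge: ((-45.6 − 166.9) mod 360) = 147.5°.
147.5° > 84.7° ⇒ outside.

No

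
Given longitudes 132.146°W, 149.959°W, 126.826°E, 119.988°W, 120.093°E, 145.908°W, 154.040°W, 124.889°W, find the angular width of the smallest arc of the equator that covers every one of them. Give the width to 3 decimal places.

119.919°

Sort the longitudes: -154.040°, -149.959°, -145.908°, -132.146°, -124.889°, -119.988°, +120.093°, +126.826°.
Eastward gaps between consecutive values (wrapping around): 4.081°, 4.051°, 13.762°, 7.257°, 4.901°, 240.081°, 6.733°, 79.134°.
Largest gap = 240.081° ⇒ minimal covering band is its complement: 360° − 240.081° = 119.919°.
Band runs from +120.093° eastward to -119.988°, crossing the antimeridian.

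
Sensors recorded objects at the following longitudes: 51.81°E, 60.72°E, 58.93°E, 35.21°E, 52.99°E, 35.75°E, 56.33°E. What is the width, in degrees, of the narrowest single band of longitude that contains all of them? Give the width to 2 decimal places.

Sort the longitudes: +35.21°, +35.75°, +51.81°, +52.99°, +56.33°, +58.93°, +60.72°.
Eastward gaps between consecutive values (wrapping around): 0.54°, 16.06°, 1.18°, 3.34°, 2.60°, 1.79°, 334.49°.
Largest gap = 334.49° ⇒ minimal covering band is its complement: 360° − 334.49° = 25.51°.
Band runs from +35.21° eastward to +60.72°.

25.51°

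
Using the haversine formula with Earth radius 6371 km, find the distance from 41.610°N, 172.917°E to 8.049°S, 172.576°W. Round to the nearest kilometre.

5717 km

Δλ = -172.576 − 172.917 = -345.493°; wrapped into (−180°, 180°]: 14.507°.
Δφ = -8.049 − 41.610 = -49.659°.
a = sin²(Δφ/2) + cos φ₁ · cos φ₂ · sin²(Δλ/2) = 0.188134.
c = 2·atan2(√a, √(1−a)) = 0.89729 rad → d = 6371·c ≈ 5716.62 km.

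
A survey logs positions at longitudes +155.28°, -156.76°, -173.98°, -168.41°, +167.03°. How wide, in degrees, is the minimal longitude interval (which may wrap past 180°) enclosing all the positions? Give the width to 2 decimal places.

Sort the longitudes: -173.98°, -168.41°, -156.76°, +155.28°, +167.03°.
Eastward gaps between consecutive values (wrapping around): 5.57°, 11.65°, 312.04°, 11.75°, 18.99°.
Largest gap = 312.04° ⇒ minimal covering band is its complement: 360° − 312.04° = 47.96°.
Band runs from +155.28° eastward to -156.76°, crossing the antimeridian.

47.96°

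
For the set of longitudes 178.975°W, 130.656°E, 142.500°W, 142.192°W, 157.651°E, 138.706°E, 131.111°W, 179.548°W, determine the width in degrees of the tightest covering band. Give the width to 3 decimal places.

98.233°

Sort the longitudes: -179.548°, -178.975°, -142.500°, -142.192°, -131.111°, +130.656°, +138.706°, +157.651°.
Eastward gaps between consecutive values (wrapping around): 0.573°, 36.475°, 0.308°, 11.081°, 261.767°, 8.050°, 18.945°, 22.801°.
Largest gap = 261.767° ⇒ minimal covering band is its complement: 360° − 261.767° = 98.233°.
Band runs from +130.656° eastward to -131.111°, crossing the antimeridian.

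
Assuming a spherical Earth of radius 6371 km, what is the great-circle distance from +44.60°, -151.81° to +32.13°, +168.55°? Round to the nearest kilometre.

3680 km

Δλ = 168.55 − -151.81 = 320.36°; wrapped into (−180°, 180°]: -39.64°.
Δφ = 32.13 − 44.60 = -12.47°.
a = sin²(Δφ/2) + cos φ₁ · cos φ₂ · sin²(Δλ/2) = 0.081117.
c = 2·atan2(√a, √(1−a)) = 0.57762 rad → d = 6371·c ≈ 3680.00 km.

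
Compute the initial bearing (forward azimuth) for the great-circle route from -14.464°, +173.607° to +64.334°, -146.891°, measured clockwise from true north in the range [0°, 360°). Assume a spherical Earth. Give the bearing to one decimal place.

16.1°

Δλ = -146.891 − 173.607 = -320.498°; wrapped into (−180°, 180°]: 39.502°.
θ = atan2( sin Δλ · cos φ₂ , cos φ₁ · sin φ₂ − sin φ₁ · cos φ₂ · cos Δλ )
  = atan2(0.27551, 0.95624) = 16.073° → normalised to [0°, 360°): 16.073°.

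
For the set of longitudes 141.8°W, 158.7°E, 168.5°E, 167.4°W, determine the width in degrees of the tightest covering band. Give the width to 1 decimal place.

Sort the longitudes: -167.4°, -141.8°, +158.7°, +168.5°.
Eastward gaps between consecutive values (wrapping around): 25.6°, 300.5°, 9.8°, 24.1°.
Largest gap = 300.5° ⇒ minimal covering band is its complement: 360° − 300.5° = 59.5°.
Band runs from +158.7° eastward to -141.8°, crossing the antimeridian.

59.5°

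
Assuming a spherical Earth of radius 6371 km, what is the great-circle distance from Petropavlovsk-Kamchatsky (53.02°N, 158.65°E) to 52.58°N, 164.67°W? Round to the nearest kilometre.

Δλ = -164.67 − 158.65 = -323.32°; wrapped into (−180°, 180°]: 36.68°.
Δφ = 52.58 − 53.02 = -0.44°.
a = sin²(Δφ/2) + cos φ₁ · cos φ₂ · sin²(Δλ/2) = 0.036205.
c = 2·atan2(√a, √(1−a)) = 0.38288 rad → d = 6371·c ≈ 2439.36 km.

2439 km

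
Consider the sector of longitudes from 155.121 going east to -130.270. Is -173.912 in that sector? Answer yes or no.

Band width going east from +155.121° to -130.270°: ((-130.270 − 155.121) mod 360) = 74.609°.
Offset of -173.912° east of the west edge: ((-173.912 − 155.121) mod 360) = 30.967°.
30.967° ≤ 74.609° ⇒ inside.

Yes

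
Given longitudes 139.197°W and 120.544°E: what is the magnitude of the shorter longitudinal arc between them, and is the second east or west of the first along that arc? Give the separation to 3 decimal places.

100.259° west

Raw difference: 120.544 − -139.197 = 259.741°.
Normalise into (−180°, 180°]: 259.741° − 360° = -100.259°.
Negative ⇒ the second point lies to the west; separation 100.259°.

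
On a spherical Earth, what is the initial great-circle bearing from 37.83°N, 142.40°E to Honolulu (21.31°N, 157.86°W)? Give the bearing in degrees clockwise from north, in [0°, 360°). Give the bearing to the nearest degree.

Δλ = -157.86 − 142.40 = -300.26°; wrapped into (−180°, 180°]: 59.74°.
θ = atan2( sin Δλ · cos φ₂ , cos φ₁ · sin φ₂ − sin φ₁ · cos φ₂ · cos Δλ )
  = atan2(0.80469, -0.00090) = 90.064° → normalised to [0°, 360°): 90.064°.

90°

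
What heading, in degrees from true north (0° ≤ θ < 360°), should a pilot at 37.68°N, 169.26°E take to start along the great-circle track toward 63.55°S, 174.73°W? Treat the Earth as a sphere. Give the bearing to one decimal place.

Δλ = -174.73 − 169.26 = -343.99°; wrapped into (−180°, 180°]: 16.01°.
θ = atan2( sin Δλ · cos φ₂ , cos φ₁ · sin φ₂ − sin φ₁ · cos φ₂ · cos Δλ )
  = atan2(0.12285, -0.97029) = 172.784° → normalised to [0°, 360°): 172.784°.

172.8°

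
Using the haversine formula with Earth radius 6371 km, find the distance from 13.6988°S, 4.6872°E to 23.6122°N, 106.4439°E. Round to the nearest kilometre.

11791 km

Δλ = 106.4439 − 4.6872 = 101.7567°.
Δφ = 23.6122 − -13.6988 = 37.3110°.
a = sin²(Δφ/2) + cos φ₁ · cos φ₂ · sin²(Δλ/2) = 0.638121.
c = 2·atan2(√a, √(1−a)) = 1.85068 rad → d = 6371·c ≈ 11790.67 km.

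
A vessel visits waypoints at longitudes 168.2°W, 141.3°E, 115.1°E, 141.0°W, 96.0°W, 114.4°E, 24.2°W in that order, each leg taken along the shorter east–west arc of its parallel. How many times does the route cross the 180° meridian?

3

Leg 1: -168.2° → +141.3°, shortest Δλ = -50.5° (west) — crosses 180°.
Leg 2: +141.3° → +115.1°, shortest Δλ = -26.2° (west) — does not cross 180°.
Leg 3: +115.1° → -141.0°, shortest Δλ = 103.9° (east) — crosses 180°.
Leg 4: -141.0° → -96.0°, shortest Δλ = 45.0° (east) — does not cross 180°.
Leg 5: -96.0° → +114.4°, shortest Δλ = -149.6° (west) — crosses 180°.
Leg 6: +114.4° → -24.2°, shortest Δλ = -138.6° (west) — does not cross 180°.
Total crossings: 3.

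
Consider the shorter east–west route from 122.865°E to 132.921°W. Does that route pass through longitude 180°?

Yes

Naïve |-132.921 − 122.865| = 255.786° > 180°, so the shorter arc goes the other way round — across 180°.
Signed shortest Δλ = ((-132.921 − 122.865 + 180) mod 360) − 180 = 104.214°.
Going east by 104.214° from +122.865° passes through 180° before reaching -132.921°.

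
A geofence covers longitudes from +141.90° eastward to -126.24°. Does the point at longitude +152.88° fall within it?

Band width going east from +141.90° to -126.24°: ((-126.24 − 141.90) mod 360) = 91.86°.
Offset of +152.88° east of the west edge: ((152.88 − 141.90) mod 360) = 10.98°.
10.98° ≤ 91.86° ⇒ inside.

Yes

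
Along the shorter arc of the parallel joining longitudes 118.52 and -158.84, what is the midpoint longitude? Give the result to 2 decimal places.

Signed shortest Δλ from +118.52° to -158.84° is +82.64°.
Midpoint longitude = +118.52° + (+82.64°)/2 = +118.52° + 41.32° = +159.84°.
(The naïve average (+118.52 + -158.84)/2 = -20.16° is on the wrong side of the globe.)

+159.84°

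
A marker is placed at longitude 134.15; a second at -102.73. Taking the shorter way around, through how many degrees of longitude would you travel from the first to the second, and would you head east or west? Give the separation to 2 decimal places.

123.12° east

Raw difference: -102.73 − 134.15 = -236.88°.
Normalise into (−180°, 180°]: -236.88° + 360° = 123.12°.
Positive ⇒ the second point lies to the east; separation 123.12°.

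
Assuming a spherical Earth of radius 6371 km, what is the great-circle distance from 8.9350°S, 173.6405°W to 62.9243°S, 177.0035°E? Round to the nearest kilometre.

6050 km

Δλ = 177.0035 − -173.6405 = 350.6440°; wrapped into (−180°, 180°]: -9.3560°.
Δφ = -62.9243 − -8.9350 = -53.9893°.
a = sin²(Δφ/2) + cos φ₁ · cos φ₂ · sin²(Δλ/2) = 0.209023.
c = 2·atan2(√a, √(1−a)) = 0.94967 rad → d = 6371·c ≈ 6050.32 km.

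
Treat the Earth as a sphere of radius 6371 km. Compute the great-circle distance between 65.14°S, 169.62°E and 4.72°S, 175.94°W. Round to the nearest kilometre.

Δλ = -175.94 − 169.62 = -345.56°; wrapped into (−180°, 180°]: 14.44°.
Δφ = -4.72 − -65.14 = 60.42°.
a = sin²(Δφ/2) + cos φ₁ · cos φ₂ · sin²(Δλ/2) = 0.259799.
c = 2·atan2(√a, √(1−a)) = 1.06968 rad → d = 6371·c ≈ 6814.95 km.

6815 km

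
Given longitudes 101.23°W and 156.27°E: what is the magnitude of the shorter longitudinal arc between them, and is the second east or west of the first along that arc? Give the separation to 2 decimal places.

102.50° west

Raw difference: 156.27 − -101.23 = 257.5°.
Normalise into (−180°, 180°]: 257.5° − 360° = -102.5°.
Negative ⇒ the second point lies to the west; separation 102.50°.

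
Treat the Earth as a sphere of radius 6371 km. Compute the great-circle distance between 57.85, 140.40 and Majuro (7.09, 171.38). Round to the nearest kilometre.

6242 km

Δλ = 171.38 − 140.40 = 30.98°.
Δφ = 7.09 − 57.85 = -50.76°.
a = sin²(Δφ/2) + cos φ₁ · cos φ₂ · sin²(Δλ/2) = 0.221380.
c = 2·atan2(√a, √(1−a)) = 0.97974 rad → d = 6371·c ≈ 6241.91 km.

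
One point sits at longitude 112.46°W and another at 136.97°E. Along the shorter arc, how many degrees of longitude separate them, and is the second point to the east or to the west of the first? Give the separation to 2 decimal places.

110.57° west

Raw difference: 136.97 − -112.46 = 249.43°.
Normalise into (−180°, 180°]: 249.43° − 360° = -110.57°.
Negative ⇒ the second point lies to the west; separation 110.57°.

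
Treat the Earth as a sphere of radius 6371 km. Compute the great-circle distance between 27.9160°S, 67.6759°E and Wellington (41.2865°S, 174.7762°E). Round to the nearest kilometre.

9282 km

Δλ = 174.7762 − 67.6759 = 107.1003°.
Δφ = -41.2865 − -27.9160 = -13.3705°.
a = sin²(Δφ/2) + cos φ₁ · cos φ₂ · sin²(Δλ/2) = 0.443163.
c = 2·atan2(√a, √(1−a)) = 1.45688 rad → d = 6371·c ≈ 9281.76 km.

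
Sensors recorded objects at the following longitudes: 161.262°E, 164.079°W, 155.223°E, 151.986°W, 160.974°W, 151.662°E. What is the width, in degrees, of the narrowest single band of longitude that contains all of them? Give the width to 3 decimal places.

Sort the longitudes: -164.079°, -160.974°, -151.986°, +151.662°, +155.223°, +161.262°.
Eastward gaps between consecutive values (wrapping around): 3.105°, 8.988°, 303.648°, 3.561°, 6.039°, 34.659°.
Largest gap = 303.648° ⇒ minimal covering band is its complement: 360° − 303.648° = 56.352°.
Band runs from +151.662° eastward to -151.986°, crossing the antimeridian.

56.352°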